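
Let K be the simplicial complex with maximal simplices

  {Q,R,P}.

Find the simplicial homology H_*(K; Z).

K has 3 vertices, 3 edges, 1 triangle.
rank ∂_0 = 0, rank ∂_1 = 2 ⇒ b_0 = 3 − 0 − 2 = 1; all invariant factors of ∂_1 are 1 so no torsion. So H_0 ≅ Z.
rank ∂_1 = 2, rank ∂_2 = 1 ⇒ b_1 = 3 − 2 − 1 = 0; all invariant factors of ∂_2 are 1 so no torsion. So H_1 ≅ 0.
rank ∂_2 = 1, rank ∂_3 = 0 ⇒ b_2 = 1 − 1 − 0 = 0. So H_2 ≅ 0.

H_0 ≅ Z,  H_1 = 0,  H_2 = 0.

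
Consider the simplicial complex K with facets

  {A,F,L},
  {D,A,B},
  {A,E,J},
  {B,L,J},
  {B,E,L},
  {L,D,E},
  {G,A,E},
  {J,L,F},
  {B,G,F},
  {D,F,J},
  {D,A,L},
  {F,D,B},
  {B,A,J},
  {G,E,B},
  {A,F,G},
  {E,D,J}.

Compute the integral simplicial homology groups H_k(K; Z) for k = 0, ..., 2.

H_0 ≅ Z,  H_1 ≅ Z^2,  H_2 ≅ Z.

Order the vertices as A < B < D < E < F < G < J < L. Listing each simplex with vertices in this order, K has dimension 2 with simplices:

  0-simplices (8): A, B, D, E, F, G, J, L
  1-simplices (24): AB, AD, AE, AF, AG, AJ, AL, BD, BE, BF, BG, BJ, BL, DE, DF, DJ, DL, EG, EJ, EL, FG, FJ, FL, JL
  2-simplices (16): ABD, ABJ, ADL, AEG, AEJ, AFG, AFL, BDF, BEG, BEL, BFG, BJL, DEJ, DEL, DFJ, FJL

Hence C_0 ≅ Z^8, C_1 ≅ Z^24, C_2 ≅ Z^16.

Boundary ∂_1: C_1 → C_0 sends each edge [p,q] (with p < q) to q − p.
The resulting 8×24 matrix has rank 7, and its Smith normal form has invariant factors (1,1,1,1,1,1,1).

∂_2: C_2 → C_1 acts by ∂[p,q,r] = [q,r] − [p,r] + [p,q]. For instance
  ∂BFG = FG − BG + BF,
  ∂FJL = JL − FL + FJ.
As a 24×16 matrix over Z this has rank 15, with invariant factors (1,1,1,1,1,1,1,1,1,1,1,1,1,1,1).

From H_k ≅ ker(∂_k) / im(∂_{k+1}) we obtain:

  H_0: rank C_0 − rank ∂_1 = 8 − 7 = 1, and the invariant factors of ∂_1 are all 1, so H_0 ≅ Z.
  H_1: rank ker ∂_1 − rank ∂_2 = (24 − 7) − 15 = 2, and the invariant factors of ∂_2 are all 1, so H_1 ≅ Z^2.
  H_2: rank ker ∂_2 − rank ∂_3 = (16 − 15) − 0 = 1, and there is no ∂_3, so H_2 ≅ Z.

As a check, the Euler characteristic is 8 − 24 + 16 = 0, which agrees with 1 − 2 + 1 = 0.
(K is a triangulation of the torus T^2.)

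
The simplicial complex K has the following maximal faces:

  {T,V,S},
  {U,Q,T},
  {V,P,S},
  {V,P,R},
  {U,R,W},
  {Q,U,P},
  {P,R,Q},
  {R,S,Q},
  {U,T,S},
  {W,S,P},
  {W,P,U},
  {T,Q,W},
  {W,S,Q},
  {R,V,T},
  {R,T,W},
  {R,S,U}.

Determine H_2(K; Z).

K has 8 vertices, 24 edges, 16 triangles.
rank ∂_2 = 15, rank ∂_3 = 0 ⇒ b_2 = 16 − 15 − 0 = 1. So H_2 ≅ Z.

H_2 = Z.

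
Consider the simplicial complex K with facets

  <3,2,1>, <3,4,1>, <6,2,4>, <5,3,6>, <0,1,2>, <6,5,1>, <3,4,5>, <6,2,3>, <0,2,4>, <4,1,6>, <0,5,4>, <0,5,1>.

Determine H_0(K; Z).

H_0 = Z.

Take the total order 0 < 1 < 2 < 3 < 4 < 5 < 6 on the vertex set. Then K (dimension 2) consists of the simplices:

  0-simplices (7): [0], [1], [2], [3], [4], [5], [6]
  1-simplices (18): [0,1], [0,2], [0,4], [0,5], [1,2], [1,3], [1,4], [1,5], [1,6], [2,3], [2,4], [2,6], [3,4], [3,5], [3,6], [4,5], [4,6], [5,6]
  2-simplices (12): [0,1,2], [0,1,5], [0,2,4], [0,4,5], [1,2,3], [1,3,4], [1,4,6], [1,5,6], [2,3,6], [2,4,6], [3,4,5], [3,5,6]

Hence C_0 ≅ Z^7, C_1 ≅ Z^18, C_2 ≅ Z^12.

∂_1: C_1 → C_0 sends each edge [p,q] (with p < q) to q − p. For instance
  ∂[1,5] = [5] − [1].
The resulting 7×18 matrix has rank 6, and its Smith normal form has invariant factors (1,1,1,1,1,1).

Boundary ∂_2: C_2 → C_1 sends each 2-simplex [p,q,r] to [q,r] − [p,r] + [p,q]. For instance
  ∂[0,1,5] = [1,5] − [0,5] + [0,1],
  ∂[1,4,6] = [4,6] − [1,6] + [1,4].
The resulting 18×12 matrix has rank 12, and its Smith normal form has invariant factors (1,1,1,1,1,1,1,1,1,1,1,2).

Reading off H_k = ker ∂_k / im ∂_{k+1}:

  H_0: rank C_0 − rank ∂_1 = 7 − 6 = 1, and the invariant factors of ∂_1 are all 1, so H_0 ≅ Z.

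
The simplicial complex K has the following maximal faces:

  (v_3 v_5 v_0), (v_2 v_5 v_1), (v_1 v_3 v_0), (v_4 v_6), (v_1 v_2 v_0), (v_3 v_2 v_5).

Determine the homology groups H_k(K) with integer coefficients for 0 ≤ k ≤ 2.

H_0 = Z^2,  H_1 = Z,  H_2 = 0.

Take the total order v_0 < v_1 < v_2 < v_3 < v_4 < v_5 < v_6 on the vertex set. Then K (dimension 2) consists of the simplices:

  0-simplices (7): [v_0], [v_1], [v_2], [v_3], [v_4], [v_5], [v_6]
  1-simplices (11): [v_0,v_1], [v_0,v_2], [v_0,v_3], [v_0,v_5], [v_1,v_2], [v_1,v_3], [v_1,v_5], [v_2,v_3], [v_2,v_5], [v_3,v_5], [v_4,v_6]
  2-simplices (5): [v_0,v_1,v_2], [v_0,v_1,v_3], [v_0,v_3,v_5], [v_1,v_2,v_5], [v_2,v_3,v_5]

so the chain groups are C_0 ≅ Z^7, C_1 ≅ Z^11, C_2 ≅ Z^5.

The boundary map ∂_1: C_1 → C_0 is given by ∂[p,q] = [q] − [p]. For instance
  ∂[v_0,v_2] = [v_2] − [v_0].
The resulting 7×11 matrix has rank 5, and its Smith normal form has invariant factors (1,1,1,1,1).

∂_2: C_2 → C_1 sends each 2-simplex [p,q,r] to [q,r] − [p,r] + [p,q]. For instance
  ∂[v_0,v_1,v_3] = [v_1,v_3] − [v_0,v_3] + [v_0,v_1],
  ∂[v_2,v_3,v_5] = [v_3,v_5] − [v_2,v_5] + [v_2,v_3].
The resulting 11×5 matrix has rank 5, and its Smith normal form has invariant factors (1,1,1,1,1).

Computing H_k = (kernel of ∂_k) / (image of ∂_{k+1}):

  H_0: rank C_0 − rank ∂_1 = 7 − 5 = 2, and the invariant factors of ∂_1 are all 1, so H_0 ≅ Z^2.
  H_1: rank ker ∂_1 − rank ∂_2 = (11 − 5) − 5 = 1, and the invariant factors of ∂_2 are all 1, so H_1 ≅ Z.
  H_2: rank ker ∂_2 − rank ∂_3 = (5 − 5) − 0 = 0, and there is no ∂_3, so H_2 ≅ 0.

As a check, the Euler characteristic is 7 − 11 + 5 = 1, which agrees with 2 − 1 + 0 = 1.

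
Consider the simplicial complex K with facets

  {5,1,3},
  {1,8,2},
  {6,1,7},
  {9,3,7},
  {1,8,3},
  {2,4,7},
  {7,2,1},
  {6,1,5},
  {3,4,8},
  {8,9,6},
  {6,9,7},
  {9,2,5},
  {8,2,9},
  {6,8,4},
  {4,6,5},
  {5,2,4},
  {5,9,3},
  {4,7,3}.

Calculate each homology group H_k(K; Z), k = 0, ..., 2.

H_0 = Z,  H_1 = Z^2,  H_2 = Z.

We work with the vertex ordering 1 < 2 < 3 < 4 < 5 < 6 < 7 < 8 < 9. The simplices of K, each written with vertices in increasing order, are:

  0-simplices (9): [1], [2], [3], [4], [5], [6], [7], [8], [9]
  1-simplices (27): (27 of them)
  2-simplices (18): [1,2,7], [1,2,8], [1,3,5], [1,3,8], [1,5,6], [1,6,7], [2,4,5], [2,4,7], [2,5,9], [2,8,9], [3,4,7], [3,4,8], [3,5,9], [3,7,9], [4,5,6], [4,6,8], [6,7,9], [6,8,9]

giving chain groups C_0 ≅ Z^9, C_1 ≅ Z^27, C_2 ≅ Z^18.

Boundary ∂_1: C_1 → C_0 maps an edge to its endpoints' difference, ∂[p,q] = q − p.
This gives a 9×27 integer matrix of rank 8; reducing to Smith normal form yields diagonal entries (1,1,1,1,1,1,1,1).

The boundary map ∂_2: C_2 → C_1 sends each 2-simplex [p,q,r] to [q,r] − [p,r] + [p,q]. For instance
  ∂[4,5,6] = [5,6] − [4,6] + [4,5],
  ∂[1,6,7] = [6,7] − [1,7] + [1,6].
This gives a 27×18 integer matrix of rank 17; reducing to Smith normal form yields diagonal entries (1,1,1,1,1,1,1,1,1,1,1,1,1,1,1,1,1).

Computing H_k = (kernel of ∂_k) / (image of ∂_{k+1}):

  H_0: rank C_0 − rank ∂_1 = 9 − 8 = 1, and the invariant factors of ∂_1 are all 1, so H_0 = Z.
  H_1: rank ker ∂_1 − rank ∂_2 = (27 − 8) − 17 = 2, and the invariant factors of ∂_2 are all 1, so H_1 = Z^2.
  H_2: rank ker ∂_2 − rank ∂_3 = (18 − 17) − 0 = 1, and there is no ∂_3, so H_2 = Z.

As a check, the Euler characteristic is 9 − 27 + 18 = 0, which agrees with 1 − 2 + 1 = 0.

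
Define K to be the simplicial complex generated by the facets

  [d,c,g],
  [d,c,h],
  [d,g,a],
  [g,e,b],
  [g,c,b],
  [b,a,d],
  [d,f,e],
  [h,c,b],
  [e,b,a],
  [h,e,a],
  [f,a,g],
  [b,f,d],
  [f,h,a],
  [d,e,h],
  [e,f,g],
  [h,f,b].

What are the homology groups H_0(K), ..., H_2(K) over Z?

Order the vertices as a < b < c < d < e < f < g < h. Listing each simplex with vertices in this order, K has dimension 2 with simplices:

  0-simplices (8): a, b, c, d, e, f, g, h
  1-simplices (24): ab, ad, ae, af, ag, ah, bc, bd, be, bf, bg, bh, cd, cg, ch, de, df, dg, dh, ef, eg, eh, fg, fh
  2-simplices (16): abd, abe, adg, aeh, afg, afh, bcg, bch, bdf, beg, bfh, cdg, cdh, def, deh, efg

so the chain groups are C_0 ≅ Z^8, C_1 ≅ Z^24, C_2 ≅ Z^16.

Boundary ∂_1: C_1 → C_0 is given by ∂[p,q] = [q] − [p]. For instance
  ∂de = e − d.
This gives a 8×24 integer matrix of rank 7; reducing to Smith normal form yields diagonal entries (1,1,1,1,1,1,1).

Boundary ∂_2: C_2 → C_1 sends each 2-simplex [p,q,r] to [q,r] − [p,r] + [p,q]. For instance
  ∂cdg = dg − cg + cd,
  ∂beg = eg − bg + be.
The 24×16 boundary matrix has rank 15 and Smith normal form diag(1,1,1,1,1,1,1,1,1,1,1,1,1,1,1).

From H_k ≅ ker(∂_k) / im(∂_{k+1}) we obtain:

  H_0: rank C_0 − rank ∂_1 = 8 − 7 = 1, and the invariant factors of ∂_1 are all 1, so H_0 ≅ Z.
  H_1: rank ker ∂_1 − rank ∂_2 = (24 − 7) − 15 = 2, and the invariant factors of ∂_2 are all 1, so H_1 ≅ Z^2.
  H_2: rank ker ∂_2 − rank ∂_3 = (16 − 15) − 0 = 1, and there is no ∂_3, so H_2 ≅ Z.

As a check, the Euler characteristic is 8 − 24 + 16 = 0, which agrees with 1 − 2 + 1 = 0.
(K is a triangulation of the torus T^2.)

H_0 = Z,  H_1 = Z^2,  H_2 = Z.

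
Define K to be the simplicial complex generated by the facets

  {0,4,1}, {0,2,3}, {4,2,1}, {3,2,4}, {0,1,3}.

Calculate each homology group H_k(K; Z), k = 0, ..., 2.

Fix the vertex order 0 < 1 < 2 < 3 < 4 and write every simplex with vertices in increasing order. Then dim K = 2 and the simplices of K are:

  0-simplices (5): [0], [1], [2], [3], [4]
  1-simplices (10): [0,1], [0,2], [0,3], [0,4], [1,2], [1,3], [1,4], [2,3], [2,4], [3,4]
  2-simplices (5): [0,1,3], [0,1,4], [0,2,3], [1,2,4], [2,3,4]

Hence C_0 ≅ Z^5, C_1 ≅ Z^10, C_2 ≅ Z^5.

The boundary map ∂_1: C_1 → C_0 is given by ∂[p,q] = [q] − [p]. For instance
  ∂[0,2] = [2] − [0].
As a 5×10 matrix over Z this has rank 4, with invariant factors (1,1,1,1).

The boundary map ∂_2: C_2 → C_1 sends each 2-simplex [p,q,r] to [q,r] − [p,r] + [p,q]. For instance
  ∂[0,2,3] = [2,3] − [0,3] + [0,2],
  ∂[2,3,4] = [3,4] − [2,4] + [2,3].
The resulting 10×5 matrix has rank 5, and its Smith normal form has invariant factors (1,1,1,1,1).

Now H_k = ker ∂_k / im ∂_{k+1}, so:

  H_0: rank C_0 − rank ∂_1 = 5 − 4 = 1, and the invariant factors of ∂_1 are all 1, so H_0 ≅ Z.
  H_1: rank ker ∂_1 − rank ∂_2 = (10 − 4) − 5 = 1, and the invariant factors of ∂_2 are all 1, so H_1 ≅ Z.
  H_2: rank ker ∂_2 − rank ∂_3 = (5 − 5) − 0 = 0, and there is no ∂_3, so H_2 ≅ 0.

H_0 = Z,  H_1 = Z,  H_2 = 0.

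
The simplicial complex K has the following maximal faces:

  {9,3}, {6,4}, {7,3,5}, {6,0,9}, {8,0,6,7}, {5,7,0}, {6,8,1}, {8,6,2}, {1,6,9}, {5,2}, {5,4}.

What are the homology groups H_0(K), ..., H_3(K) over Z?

Fix the vertex order 0 < 1 < 2 < 3 < 4 < 5 < 6 < 7 < 8 < 9 and write every simplex with vertices in increasing order. Then dim K = 3 and the simplices of K are:

  0-simplices (10): [0], [1], [2], [3], [4], [5], [6], [7], [8], [9]
  1-simplices (21): [0,5], [0,6], [0,7], [0,8], [0,9], [1,6], [1,8], [1,9], [2,5], [2,6], [2,8], [3,5], [3,7], [3,9], [4,5], [4,6], [5,7], [6,7], [6,8], [6,9], [7,8]
  2-simplices (10): [0,5,7], [0,6,7], [0,6,8], [0,6,9], [0,7,8], [1,6,8], [1,6,9], [2,6,8], [3,5,7], [6,7,8]
  3-simplices (1): [0,6,7,8]

so the chain groups are C_0 ≅ Z^10, C_1 ≅ Z^21, C_2 ≅ Z^10, C_3 ≅ Z^1.

∂_1: C_1 → C_0 maps an edge to its endpoints' difference, ∂[p,q] = q − p.
This gives a 10×21 integer matrix of rank 9; reducing to Smith normal form yields diagonal entries (1,1,1,1,1,1,1,1,1).

The boundary map ∂_2: C_2 → C_1 acts by ∂[p,q,r] = [q,r] − [p,r] + [p,q]. For instance
  ∂[0,7,8] = [7,8] − [0,8] + [0,7],
  ∂[0,6,7] = [6,7] − [0,7] + [0,6].
The 21×10 boundary matrix has rank 9 and Smith normal form diag(1,1,1,1,1,1,1,1,1).

∂_3: C_3 → C_2 sends each 3-simplex σ to the alternating sum Σ_i (−1)^i (σ with its i-th vertex removed). For instance
  ∂[0,6,7,8] = [6,7,8] − [0,7,8] + [0,6,8] − [0,6,7].
The 10×1 boundary matrix has rank 1 and Smith normal form diag(1).

Now H_k = ker ∂_k / im ∂_{k+1}, so:

  H_0: rank C_0 − rank ∂_1 = 10 − 9 = 1, and the invariant factors of ∂_1 are all 1, so H_0 = Z.
  H_1: rank ker ∂_1 − rank ∂_2 = (21 − 9) − 9 = 3, and the invariant factors of ∂_2 are all 1, so H_1 = Z^3.
  H_2: rank ker ∂_2 − rank ∂_3 = (10 − 9) − 1 = 0, and the invariant factors of ∂_3 are all 1, so H_2 = 0.
  H_3: rank ker ∂_3 − rank ∂_4 = (1 − 1) − 0 = 0, and there is no ∂_4, so H_3 = 0.

As a check, the Euler characteristic is 10 − 21 + 10 − 1 = -2, which agrees with 1 − 3 + 0 − 0 = -2.

H_0 = Z,  H_1 = Z^3,  H_2 = 0,  H_3 = 0.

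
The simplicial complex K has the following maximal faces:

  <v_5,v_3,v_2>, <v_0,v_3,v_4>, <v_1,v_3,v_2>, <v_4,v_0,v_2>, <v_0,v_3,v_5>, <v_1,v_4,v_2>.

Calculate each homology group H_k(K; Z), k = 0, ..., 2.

H_0 = Z,  H_1 = Z,  H_2 = 0.

Fix the vertex order v_0 < v_1 < v_2 < v_3 < v_4 < v_5 and write every simplex with vertices in increasing order. Then dim K = 2 and the simplices of K are:

  0-simplices (6): [v_0], [v_1], [v_2], [v_3], [v_4], [v_5]
  1-simplices (12): [v_0,v_2], [v_0,v_3], [v_0,v_4], [v_0,v_5], [v_1,v_2], [v_1,v_3], [v_1,v_4], [v_2,v_3], [v_2,v_4], [v_2,v_5], [v_3,v_4], [v_3,v_5]
  2-simplices (6): [v_0,v_2,v_4], [v_0,v_3,v_4], [v_0,v_3,v_5], [v_1,v_2,v_3], [v_1,v_2,v_4], [v_2,v_3,v_5]

giving chain groups C_0 ≅ Z^6, C_1 ≅ Z^12, C_2 ≅ Z^6.

The boundary map ∂_1: C_1 → C_0 is given by ∂[p,q] = [q] − [p].
As a 6×12 matrix over Z this has rank 5, with invariant factors (1,1,1,1,1).

∂_2: C_2 → C_1 sends each 2-simplex [p,q,r] to [q,r] − [p,r] + [p,q]. For instance
  ∂[v_0,v_3,v_5] = [v_3,v_5] − [v_0,v_5] + [v_0,v_3],
  ∂[v_0,v_2,v_4] = [v_2,v_4] − [v_0,v_4] + [v_0,v_2].
This gives a 12×6 integer matrix of rank 6; reducing to Smith normal form yields diagonal entries (1,1,1,1,1,1).

Now H_k = ker ∂_k / im ∂_{k+1}, so:

  H_0: rank C_0 − rank ∂_1 = 6 − 5 = 1, and the invariant factors of ∂_1 are all 1, so H_0 = Z.
  H_1: rank ker ∂_1 − rank ∂_2 = (12 − 5) − 6 = 1, and the invariant factors of ∂_2 are all 1, so H_1 = Z.
  H_2: rank ker ∂_2 − rank ∂_3 = (6 − 6) − 0 = 0, and there is no ∂_3, so H_2 = 0.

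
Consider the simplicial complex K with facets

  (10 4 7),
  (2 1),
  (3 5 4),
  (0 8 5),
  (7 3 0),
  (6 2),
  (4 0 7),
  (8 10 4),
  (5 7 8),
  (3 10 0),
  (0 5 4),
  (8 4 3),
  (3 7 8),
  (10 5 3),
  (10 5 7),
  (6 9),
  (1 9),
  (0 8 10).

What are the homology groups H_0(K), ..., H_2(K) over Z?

H_0 = Z^2,  H_1 = Z^3,  H_2 = Z.

We work with the vertex ordering 0 < 1 < 2 < 3 < 4 < 5 < 6 < 7 < 8 < 9 < 10. The simplices of K, each written with vertices in increasing order, are:

  0-simplices (11): [0], [1], [2], [3], [4], [5], [6], [7], [8], [9], [10]
  1-simplices (25): (25 of them)
  2-simplices (14): [0,3,7], [0,3,10], [0,4,5], [0,4,7], [0,5,8], [0,8,10], [3,4,5], [3,4,8], [3,5,10], [3,7,8], [4,7,10], [4,8,10], [5,7,8], [5,7,10]

Hence C_0 ≅ Z^11, C_1 ≅ Z^25, C_2 ≅ Z^14.

Boundary ∂_1: C_1 → C_0 sends each edge [p,q] (with p < q) to q − p.
As a 11×25 matrix over Z this has rank 9, with invariant factors (1,1,1,1,1,1,1,1,1).

The boundary map ∂_2: C_2 → C_1 acts by ∂[p,q,r] = [q,r] − [p,r] + [p,q]. For instance
  ∂[3,4,8] = [4,8] − [3,8] + [3,4],
  ∂[0,4,5] = [4,5] − [0,5] + [0,4].
This gives a 25×14 integer matrix of rank 13; reducing to Smith normal form yields diagonal entries (1,1,1,1,1,1,1,1,1,1,1,1,1).

Computing H_k = (kernel of ∂_k) / (image of ∂_{k+1}):

  H_0: rank C_0 − rank ∂_1 = 11 − 9 = 2, and the invariant factors of ∂_1 are all 1, so H_0 = Z^2.
  H_1: rank ker ∂_1 − rank ∂_2 = (25 − 9) − 13 = 3, and the invariant factors of ∂_2 are all 1, so H_1 = Z^3.
  H_2: rank ker ∂_2 − rank ∂_3 = (14 − 13) − 0 = 1, and there is no ∂_3, so H_2 = Z.

As a check, the Euler characteristic is 11 − 25 + 14 = 0, which agrees with 2 − 3 + 1 = 0.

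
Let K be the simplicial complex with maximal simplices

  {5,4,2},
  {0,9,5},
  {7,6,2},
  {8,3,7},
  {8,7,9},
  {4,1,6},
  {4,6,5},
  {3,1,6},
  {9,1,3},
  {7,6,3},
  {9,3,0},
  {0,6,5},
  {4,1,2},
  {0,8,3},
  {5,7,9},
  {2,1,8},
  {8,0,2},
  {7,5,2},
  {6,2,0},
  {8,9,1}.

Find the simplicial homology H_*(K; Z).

H_0 = Z,  H_1 = Z ⊕ Z/2Z,  H_2 = 0.

Take the total order 0 < 1 < 2 < 3 < 4 < 5 < 6 < 7 < 8 < 9 on the vertex set. Then K (dimension 2) consists of the simplices:

  0-simplices (10): [0], [1], [2], [3], [4], [5], [6], [7], [8], [9]
  1-simplices (30): (30 of them)
  2-simplices (20): (20 of them)

so the chain groups are C_0 ≅ Z^10, C_1 ≅ Z^30, C_2 ≅ Z^20.

∂_1: C_1 → C_0 sends each edge [p,q] (with p < q) to q − p. For instance
  ∂[0,5] = [5] − [0].
The resulting 10×30 matrix has rank 9, and its Smith normal form has invariant factors (1,1,1,1,1,1,1,1,1).

Boundary ∂_2: C_2 → C_1 maps a triangle to the signed sum of its edges. For instance
  ∂[1,2,8] = [2,8] − [1,8] + [1,2],
  ∂[2,6,7] = [6,7] − [2,7] + [2,6].
This gives a 30×20 integer matrix of rank 20; reducing to Smith normal form yields diagonal entries (1,1,1,1,1,1,1,1,1,1,1,1,1,1,1,1,1,1,1,2).

Computing H_k = (kernel of ∂_k) / (image of ∂_{k+1}):

  H_0: rank C_0 − rank ∂_1 = 10 − 9 = 1, and the invariant factors of ∂_1 are all 1, so H_0 ≅ Z.
  H_1: rank ker ∂_1 − rank ∂_2 = (30 − 9) − 20 = 1, and ∂_2 has invariant factor 2 > 1, so H_1 ≅ Z ⊕ Z/2Z.
  H_2: rank ker ∂_2 − rank ∂_3 = (20 − 20) − 0 = 0, and there is no ∂_3, so H_2 ≅ 0.

As a check, the Euler characteristic is 10 − 30 + 20 = 0, which agrees with 1 − 1 + 0 = 0.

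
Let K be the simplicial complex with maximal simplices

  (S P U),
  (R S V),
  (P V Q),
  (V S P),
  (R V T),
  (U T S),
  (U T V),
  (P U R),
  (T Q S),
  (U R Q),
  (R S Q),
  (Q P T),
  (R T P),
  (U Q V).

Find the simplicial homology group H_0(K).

We work with the vertex ordering P < Q < R < S < T < U < V. The simplices of K, each written with vertices in increasing order, are:

  0-simplices (7): P, Q, R, S, T, U, V
  1-simplices (21): PQ, PR, PS, PT, PU, PV, QR, QS, QT, QU, QV, RS, RT, RU, RV, ST, SU, SV, TU, TV, UV
  2-simplices (14): PQT, PQV, PRT, PRU, PSU, PSV, QRS, QRU, QST, QUV, RSV, RTV, STU, TUV

so the chain groups are C_0 ≅ Z^7, C_1 ≅ Z^21, C_2 ≅ Z^14.

∂_1: C_1 → C_0 is given by ∂[p,q] = [q] − [p].
As a 7×21 matrix over Z this has rank 6, with invariant factors (1,1,1,1,1,1).

Boundary ∂_2: C_2 → C_1 sends each 2-simplex [p,q,r] to [q,r] − [p,r] + [p,q]. For instance
  ∂STU = TU − SU + ST,
  ∂QRS = RS − QS + QR.
The resulting 21×14 matrix has rank 13, and its Smith normal form has invariant factors (1,1,1,1,1,1,1,1,1,1,1,1,1).

Computing H_k = (kernel of ∂_k) / (image of ∂_{k+1}):

  H_0: rank C_0 − rank ∂_1 = 7 − 6 = 1, and the invariant factors of ∂_1 are all 1, so H_0 ≅ Z.

H_0 = Z.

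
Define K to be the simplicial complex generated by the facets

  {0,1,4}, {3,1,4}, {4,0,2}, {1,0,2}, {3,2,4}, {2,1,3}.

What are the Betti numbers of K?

b_0 = 1, b_1 = 0, b_2 = 1.

Order the vertices as 0 < 1 < 2 < 3 < 4. Listing each simplex with vertices in this order, K has dimension 2 with simplices:

  0-simplices (5): [0], [1], [2], [3], [4]
  1-simplices (9): [0,1], [0,2], [0,4], [1,2], [1,3], [1,4], [2,3], [2,4], [3,4]
  2-simplices (6): [0,1,2], [0,1,4], [0,2,4], [1,2,3], [1,3,4], [2,3,4]

so the chain groups are C_0 ≅ Z^5, C_1 ≅ Z^9, C_2 ≅ Z^6.

Boundary ∂_1: C_1 → C_0 is given by ∂[p,q] = [q] − [p]. For instance
  ∂[0,4] = [4] − [0].
As a 5×9 matrix over Z this has rank 4, with invariant factors (1,1,1,1).

The boundary map ∂_2: C_2 → C_1 acts by ∂[p,q,r] = [q,r] − [p,r] + [p,q]. For instance
  ∂[0,1,4] = [1,4] − [0,4] + [0,1],
  ∂[0,2,4] = [2,4] − [0,4] + [0,2].
The resulting 9×6 matrix has rank 5, and its Smith normal form has invariant factors (1,1,1,1,1).

From H_k ≅ ker(∂_k) / im(∂_{k+1}) we obtain:

  H_0: rank C_0 − rank ∂_1 = 5 − 4 = 1, and the invariant factors of ∂_1 are all 1, so H_0 = Z.
  H_1: rank ker ∂_1 − rank ∂_2 = (9 − 4) − 5 = 0, and the invariant factors of ∂_2 are all 1, so H_1 = 0.
  H_2: rank ker ∂_2 − rank ∂_3 = (6 − 5) − 0 = 1, and there is no ∂_3, so H_2 = Z.

As a check, the Euler characteristic is 5 − 9 + 6 = 2, which agrees with 1 − 0 + 1 = 2.

Hence the Betti numbers are b_0 = 1, b_1 = 0, b_2 = 1.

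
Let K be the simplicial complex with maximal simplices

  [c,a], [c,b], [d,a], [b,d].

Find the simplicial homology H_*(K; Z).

We work with the vertex ordering a < b < c < d. The simplices of K, each written with vertices in increasing order, are:

  0-simplices (4): a, b, c, d
  1-simplices (4): ac, ad, bc, bd

Hence C_0 ≅ Z^4, C_1 ≅ Z^4.

Boundary ∂_1: C_1 → C_0 is given by ∂[p,q] = [q] − [p].
The resulting 4×4 matrix has rank 3, and its Smith normal form has invariant factors (1,1,1).

Now H_k = ker ∂_k / im ∂_{k+1}, so:

  H_0: rank C_0 − rank ∂_1 = 4 − 3 = 1, and the invariant factors of ∂_1 are all 1, so H_0 = Z.
  H_1: rank ker ∂_1 − rank ∂_2 = (4 − 3) − 0 = 1, and there is no ∂_2, so H_1 = Z.

As a check, the Euler characteristic is 4 − 4 = 0, which agrees with 1 − 1 = 0.

H_0 ≅ Z,  H_1 ≅ Z.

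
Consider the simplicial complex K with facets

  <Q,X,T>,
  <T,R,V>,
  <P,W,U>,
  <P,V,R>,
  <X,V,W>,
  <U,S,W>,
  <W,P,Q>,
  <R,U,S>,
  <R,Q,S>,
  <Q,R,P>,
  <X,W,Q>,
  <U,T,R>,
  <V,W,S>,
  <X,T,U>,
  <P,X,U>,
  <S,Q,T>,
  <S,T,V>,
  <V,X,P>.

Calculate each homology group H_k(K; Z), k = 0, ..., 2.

Order the vertices as P < Q < R < S < T < U < V < W < X. Listing each simplex with vertices in this order, K has dimension 2 with simplices:

  0-simplices (9): P, Q, R, S, T, U, V, W, X
  1-simplices (27): PQ, PR, PU, PV, PW, PX, QR, QS, QT, QW, QX, RS, RT, RU, RV, ST, SU, SV, SW, TU, TV, TX, UW, UX, VW, VX, WX
  2-simplices (18): PQR, PQW, PRV, PUW, PUX, PVX, QRS, QST, QTX, QWX, RSU, RTU, RTV, STV, SUW, SVW, TUX, VWX

so the chain groups are C_0 ≅ Z^9, C_1 ≅ Z^27, C_2 ≅ Z^18.

∂_1: C_1 → C_0 is given by ∂[p,q] = [q] − [p].
The resulting 9×27 matrix has rank 8, and its Smith normal form has invariant factors (1,1,1,1,1,1,1,1).

The boundary map ∂_2: C_2 → C_1 maps a triangle to the signed sum of its edges. For instance
  ∂PQR = QR − PR + PQ,
  ∂TUX = UX − TX + TU.
The resulting 27×18 matrix has rank 18, and its Smith normal form has invariant factors (1,1,1,1,1,1,1,1,1,1,1,1,1,1,1,1,1,2).

Reading off H_k = ker ∂_k / im ∂_{k+1}:

  H_0: rank C_0 − rank ∂_1 = 9 − 8 = 1, and the invariant factors of ∂_1 are all 1, so H_0 = Z.
  H_1: rank ker ∂_1 − rank ∂_2 = (27 − 8) − 18 = 1, and ∂_2 has invariant factor 2 > 1, so H_1 = Z ⊕ Z_2.
  H_2: rank ker ∂_2 − rank ∂_3 = (18 − 18) − 0 = 0, and there is no ∂_3, so H_2 = 0.

As a check, the Euler characteristic is 9 − 27 + 18 = 0, which agrees with 1 − 1 + 0 = 0.

H_0 ≅ Z,  H_1 ≅ Z ⊕ Z_2,  H_2 = 0.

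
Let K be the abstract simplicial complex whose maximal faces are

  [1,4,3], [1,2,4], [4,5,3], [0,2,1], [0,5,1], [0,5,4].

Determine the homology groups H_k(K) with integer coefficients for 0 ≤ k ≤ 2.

H_0 = Z,  H_1 = Z,  H_2 = 0.

K has 6 vertices, 12 edges, 6 triangles.
rank ∂_0 = 0, rank ∂_1 = 5 ⇒ b_0 = 6 − 0 − 5 = 1; all invariant factors of ∂_1 are 1 so no torsion. So H_0 ≅ Z.
rank ∂_1 = 5, rank ∂_2 = 6 ⇒ b_1 = 12 − 5 − 6 = 1; all invariant factors of ∂_2 are 1 so no torsion. So H_1 ≅ Z.
rank ∂_2 = 6, rank ∂_3 = 0 ⇒ b_2 = 6 − 6 − 0 = 0. So H_2 ≅ 0.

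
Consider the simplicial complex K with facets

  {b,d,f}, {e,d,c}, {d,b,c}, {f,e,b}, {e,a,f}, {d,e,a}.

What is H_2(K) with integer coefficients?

K has 6 vertices, 12 edges, 6 triangles.
rank ∂_2 = 6, rank ∂_3 = 0 ⇒ b_2 = 6 − 6 − 0 = 0. So H_2 ≅ 0.

H_2 = 0.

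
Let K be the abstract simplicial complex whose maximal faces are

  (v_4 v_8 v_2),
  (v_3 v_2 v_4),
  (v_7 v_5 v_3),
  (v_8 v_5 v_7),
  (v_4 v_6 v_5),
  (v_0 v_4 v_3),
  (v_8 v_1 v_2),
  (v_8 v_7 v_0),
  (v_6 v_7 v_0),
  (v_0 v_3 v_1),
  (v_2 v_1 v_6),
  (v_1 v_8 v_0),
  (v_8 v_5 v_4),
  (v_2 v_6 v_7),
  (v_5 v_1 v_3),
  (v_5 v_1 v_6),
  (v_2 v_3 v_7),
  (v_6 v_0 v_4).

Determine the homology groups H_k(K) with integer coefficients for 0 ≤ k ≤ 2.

Take the total order v_0 < v_1 < v_2 < v_3 < v_4 < v_5 < v_6 < v_7 < v_8 on the vertex set. Then K (dimension 2) consists of the simplices:

  0-simplices (9): [v_0], [v_1], [v_2], [v_3], [v_4], [v_5], [v_6], [v_7], [v_8]
  1-simplices (27): (27 of them)
  2-simplices (18): (18 of them)

Hence C_0 ≅ Z^9, C_1 ≅ Z^27, C_2 ≅ Z^18.

Boundary ∂_1: C_1 → C_0 is given by ∂[p,q] = [q] − [p].
The resulting 9×27 matrix has rank 8, and its Smith normal form has invariant factors (1,1,1,1,1,1,1,1).

The boundary map ∂_2: C_2 → C_1 sends each 2-simplex [p,q,r] to [q,r] − [p,r] + [p,q]. For instance
  ∂[v_0,v_4,v_6] = [v_4,v_6] − [v_0,v_6] + [v_0,v_4],
  ∂[v_0,v_6,v_7] = [v_6,v_7] − [v_0,v_7] + [v_0,v_6].
The resulting 27×18 matrix has rank 17, and its Smith normal form has invariant factors (1,1,1,1,1,1,1,1,1,1,1,1,1,1,1,1,1).

Now H_k = ker ∂_k / im ∂_{k+1}, so:

  H_0: rank C_0 − rank ∂_1 = 9 − 8 = 1, and the invariant factors of ∂_1 are all 1, so H_0 ≅ Z.
  H_1: rank ker ∂_1 − rank ∂_2 = (27 − 8) − 17 = 2, and the invariant factors of ∂_2 are all 1, so H_1 ≅ Z^2.
  H_2: rank ker ∂_2 − rank ∂_3 = (18 − 17) − 0 = 1, and there is no ∂_3, so H_2 ≅ Z.

(K is a triangulation of the torus T^2.)

H_0 ≅ Z,  H_1 ≅ Z^2,  H_2 ≅ Z.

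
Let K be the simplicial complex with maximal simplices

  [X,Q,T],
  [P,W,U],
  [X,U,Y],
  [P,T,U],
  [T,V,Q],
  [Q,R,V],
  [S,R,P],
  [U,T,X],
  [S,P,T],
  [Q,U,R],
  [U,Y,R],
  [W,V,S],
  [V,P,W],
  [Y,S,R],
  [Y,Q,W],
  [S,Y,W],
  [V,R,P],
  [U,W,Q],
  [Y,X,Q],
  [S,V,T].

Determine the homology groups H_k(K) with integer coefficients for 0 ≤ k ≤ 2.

H_0 = Z,  H_1 = Z ⊕ Z_2,  H_2 = 0.

Order the vertices as P < Q < R < S < T < U < V < W < X < Y. Listing each simplex with vertices in this order, K has dimension 2 with simplices:

  0-simplices (10): P, Q, R, S, T, U, V, W, X, Y
  1-simplices (30): PR, PS, PT, PU, PV, PW, QR, QT, QU, QV, QW, QX, QY, RS, RU, RV, RY, ST, SV, SW, SY, TU, TV, TX, UW, UX, UY, VW, WY, XY
  2-simplices (20): PRS, PRV, PST, PTU, PUW, PVW, QRU, QRV, QTV, QTX, QUW, QWY, QXY, RSY, RUY, STV, SVW, SWY, TUX, UXY

giving chain groups C_0 ≅ Z^10, C_1 ≅ Z^30, C_2 ≅ Z^20.

∂_1: C_1 → C_0 is given by ∂[p,q] = [q] − [p].
As a 10×30 matrix over Z this has rank 9, with invariant factors (1,1,1,1,1,1,1,1,1).

Boundary ∂_2: C_2 → C_1 maps a triangle to the signed sum of its edges. For instance
  ∂PUW = UW − PW + PU,
  ∂QUW = UW − QW + QU.
The resulting 30×20 matrix has rank 20, and its Smith normal form has invariant factors (1,1,1,1,1,1,1,1,1,1,1,1,1,1,1,1,1,1,1,2).

Computing H_k = (kernel of ∂_k) / (image of ∂_{k+1}):

  H_0: rank C_0 − rank ∂_1 = 10 − 9 = 1, and the invariant factors of ∂_1 are all 1, so H_0 ≅ Z.
  H_1: rank ker ∂_1 − rank ∂_2 = (30 − 9) − 20 = 1, and ∂_2 has invariant factor 2 > 1, so H_1 ≅ Z ⊕ Z_2.
  H_2: rank ker ∂_2 − rank ∂_3 = (20 − 20) − 0 = 0, and there is no ∂_3, so H_2 ≅ 0.

(K is a triangulation of the Klein bottle.)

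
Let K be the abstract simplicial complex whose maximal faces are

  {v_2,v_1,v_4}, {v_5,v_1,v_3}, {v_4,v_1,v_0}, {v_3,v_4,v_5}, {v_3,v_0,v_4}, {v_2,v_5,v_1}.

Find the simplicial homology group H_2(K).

We work with the vertex ordering v_0 < v_1 < v_2 < v_3 < v_4 < v_5. The simplices of K, each written with vertices in increasing order, are:

  0-simplices (6): [v_0], [v_1], [v_2], [v_3], [v_4], [v_5]
  1-simplices (12): [v_0,v_1], [v_0,v_3], [v_0,v_4], [v_1,v_2], [v_1,v_3], [v_1,v_4], [v_1,v_5], [v_2,v_4], [v_2,v_5], [v_3,v_4], [v_3,v_5], [v_4,v_5]
  2-simplices (6): [v_0,v_1,v_4], [v_0,v_3,v_4], [v_1,v_2,v_4], [v_1,v_2,v_5], [v_1,v_3,v_5], [v_3,v_4,v_5]

Hence C_0 ≅ Z^6, C_1 ≅ Z^12, C_2 ≅ Z^6.

∂_1: C_1 → C_0 maps an edge to its endpoints' difference, ∂[p,q] = q − p. For instance
  ∂[v_4,v_5] = [v_5] − [v_4].
The resulting 6×12 matrix has rank 5, and its Smith normal form has invariant factors (1,1,1,1,1).

Boundary ∂_2: C_2 → C_1 maps a triangle to the signed sum of its edges. For instance
  ∂[v_0,v_1,v_4] = [v_1,v_4] − [v_0,v_4] + [v_0,v_1],
  ∂[v_3,v_4,v_5] = [v_4,v_5] − [v_3,v_5] + [v_3,v_4].
This gives a 12×6 integer matrix of rank 6; reducing to Smith normal form yields diagonal entries (1,1,1,1,1,1).

Now H_k = ker ∂_k / im ∂_{k+1}, so:

  H_2: rank ker ∂_2 − rank ∂_3 = (6 − 6) − 0 = 0, and there is no ∂_3, so H_2 ≅ 0.

(K is a triangulation of the cylinder S^1 x I.)

H_2 = 0.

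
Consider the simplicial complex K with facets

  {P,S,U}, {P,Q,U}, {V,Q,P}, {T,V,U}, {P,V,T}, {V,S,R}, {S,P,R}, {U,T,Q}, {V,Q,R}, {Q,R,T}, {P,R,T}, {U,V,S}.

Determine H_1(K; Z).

K has 7 vertices, 18 edges, 12 triangles.
rank ∂_1 = 6, rank ∂_2 = 12 ⇒ b_1 = 18 − 6 − 12 = 0; ∂_2 has invariant factor(s) [2] giving torsion. So H_1 ≅ Z/2Z.

H_1 ≅ Z/2Z.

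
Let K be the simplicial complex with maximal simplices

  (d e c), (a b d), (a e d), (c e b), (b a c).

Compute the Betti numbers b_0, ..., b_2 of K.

b_0 = 1, b_1 = 1, b_2 = 0.

Fix the vertex order a < b < c < d < e and write every simplex with vertices in increasing order. Then dim K = 2 and the simplices of K are:

  0-simplices (5): a, b, c, d, e
  1-simplices (10): ab, ac, ad, ae, bc, bd, be, cd, ce, de
  2-simplices (5): abc, abd, ade, bce, cde

giving chain groups C_0 ≅ Z^5, C_1 ≅ Z^10, C_2 ≅ Z^5.

Boundary ∂_1: C_1 → C_0 maps an edge to its endpoints' difference, ∂[p,q] = q − p.
This gives a 5×10 integer matrix of rank 4; reducing to Smith normal form yields diagonal entries (1,1,1,1).

The boundary map ∂_2: C_2 → C_1 maps a triangle to the signed sum of its edges. For instance
  ∂ade = de − ae + ad,
  ∂bce = ce − be + bc.
The resulting 10×5 matrix has rank 5, and its Smith normal form has invariant factors (1,1,1,1,1).

Now H_k = ker ∂_k / im ∂_{k+1}, so:

  H_0: rank C_0 − rank ∂_1 = 5 − 4 = 1, and the invariant factors of ∂_1 are all 1, so H_0 ≅ Z.
  H_1: rank ker ∂_1 − rank ∂_2 = (10 − 4) − 5 = 1, and the invariant factors of ∂_2 are all 1, so H_1 ≅ Z.
  H_2: rank ker ∂_2 − rank ∂_3 = (5 − 5) − 0 = 0, and there is no ∂_3, so H_2 ≅ 0.

Hence the Betti numbers are b_0 = 1, b_1 = 1, b_2 = 0.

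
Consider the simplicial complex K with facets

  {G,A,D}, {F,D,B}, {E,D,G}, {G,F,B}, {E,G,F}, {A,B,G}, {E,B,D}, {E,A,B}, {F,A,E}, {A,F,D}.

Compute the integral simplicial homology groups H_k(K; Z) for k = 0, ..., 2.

Fix the vertex order A < B < D < E < F < G and write every simplex with vertices in increasing order. Then dim K = 2 and the simplices of K are:

  0-simplices (6): A, B, D, E, F, G
  1-simplices (15): AB, AD, AE, AF, AG, BD, BE, BF, BG, DE, DF, DG, EF, EG, FG
  2-simplices (10): ABE, ABG, ADF, ADG, AEF, BDE, BDF, BFG, DEG, EFG

Hence C_0 ≅ Z^6, C_1 ≅ Z^15, C_2 ≅ Z^10.

The boundary map ∂_1: C_1 → C_0 is given by ∂[p,q] = [q] − [p]. For instance
  ∂EG = G − E.
This gives a 6×15 integer matrix of rank 5; reducing to Smith normal form yields diagonal entries (1,1,1,1,1).

The boundary map ∂_2: C_2 → C_1 sends each 2-simplex [p,q,r] to [q,r] − [p,r] + [p,q]. For instance
  ∂BDE = DE − BE + BD,
  ∂ADG = DG − AG + AD.
The resulting 15×10 matrix has rank 10, and its Smith normal form has invariant factors (1,1,1,1,1,1,1,1,1,2).

Reading off H_k = ker ∂_k / im ∂_{k+1}:

  H_0: rank C_0 − rank ∂_1 = 6 − 5 = 1, and the invariant factors of ∂_1 are all 1, so H_0 = Z.
  H_1: rank ker ∂_1 − rank ∂_2 = (15 − 5) − 10 = 0, and ∂_2 has invariant factor 2 > 1, so H_1 = Z/2Z.
  H_2: rank ker ∂_2 − rank ∂_3 = (10 − 10) − 0 = 0, and there is no ∂_3, so H_2 = 0.

H_0 = Z,  H_1 = Z/2Z,  H_2 = 0.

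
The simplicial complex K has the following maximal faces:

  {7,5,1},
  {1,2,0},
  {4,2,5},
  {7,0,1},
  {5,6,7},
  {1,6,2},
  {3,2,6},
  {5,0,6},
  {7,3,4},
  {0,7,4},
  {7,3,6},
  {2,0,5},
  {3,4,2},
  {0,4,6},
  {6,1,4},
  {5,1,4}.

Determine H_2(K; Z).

Take the total order 0 < 1 < 2 < 3 < 4 < 5 < 6 < 7 on the vertex set. Then K (dimension 2) consists of the simplices:

  0-simplices (8): [0], [1], [2], [3], [4], [5], [6], [7]
  1-simplices (24): (24 of them)
  2-simplices (16): [0,1,2], [0,1,7], [0,2,5], [0,4,6], [0,4,7], [0,5,6], [1,2,6], [1,4,5], [1,4,6], [1,5,7], [2,3,4], [2,3,6], [2,4,5], [3,4,7], [3,6,7], [5,6,7]

so the chain groups are C_0 ≅ Z^8, C_1 ≅ Z^24, C_2 ≅ Z^16.

The boundary map ∂_1: C_1 → C_0 sends each edge [p,q] (with p < q) to q − p. For instance
  ∂[0,6] = [6] − [0].
The 8×24 boundary matrix has rank 7 and Smith normal form diag(1,1,1,1,1,1,1).

Boundary ∂_2: C_2 → C_1 sends each 2-simplex [p,q,r] to [q,r] − [p,r] + [p,q]. For instance
  ∂[0,1,2] = [1,2] − [0,2] + [0,1],
  ∂[3,4,7] = [4,7] − [3,7] + [3,4].
The 24×16 boundary matrix has rank 15 and Smith normal form diag(1,1,1,1,1,1,1,1,1,1,1,1,1,1,1).

Now H_k = ker ∂_k / im ∂_{k+1}, so:

  H_2: rank ker ∂_2 − rank ∂_3 = (16 − 15) − 0 = 1, and there is no ∂_3, so H_2 = Z.

H_2 ≅ Z.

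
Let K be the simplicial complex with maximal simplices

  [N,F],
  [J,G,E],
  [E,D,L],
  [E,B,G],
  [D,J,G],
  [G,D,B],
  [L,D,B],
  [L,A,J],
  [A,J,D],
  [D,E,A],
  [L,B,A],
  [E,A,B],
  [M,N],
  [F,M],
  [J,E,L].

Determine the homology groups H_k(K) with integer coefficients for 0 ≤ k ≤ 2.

We work with the vertex ordering A < B < D < E < F < G < J < L < M < N. The simplices of K, each written with vertices in increasing order, are:

  0-simplices (10): A, B, D, E, F, G, J, L, M, N
  1-simplices (21): AB, AD, AE, AJ, AL, BD, BE, BG, BL, DE, DG, DJ, DL, EG, EJ, EL, FM, FN, GJ, JL, MN
  2-simplices (12): ABE, ABL, ADE, ADJ, AJL, BDG, BDL, BEG, DEL, DGJ, EGJ, EJL

giving chain groups C_0 ≅ Z^10, C_1 ≅ Z^21, C_2 ≅ Z^12.

The boundary map ∂_1: C_1 → C_0 sends each edge [p,q] (with p < q) to q − p. For instance
  ∂AD = D − A.
As a 10×21 matrix over Z this has rank 8, with invariant factors (1,1,1,1,1,1,1,1).

The boundary map ∂_2: C_2 → C_1 acts by ∂[p,q,r] = [q,r] − [p,r] + [p,q]. For instance
  ∂ABE = BE − AE + AB,
  ∂ADJ = DJ − AJ + AD.
As a 21×12 matrix over Z this has rank 12, with invariant factors (1,1,1,1,1,1,1,1,1,1,1,2).

Reading off H_k = ker ∂_k / im ∂_{k+1}:

  H_0: rank C_0 − rank ∂_1 = 10 − 8 = 2, and the invariant factors of ∂_1 are all 1, so H_0 = Z^2.
  H_1: rank ker ∂_1 − rank ∂_2 = (21 − 8) − 12 = 1, and ∂_2 has invariant factor 2 > 1, so H_1 = Z ⊕ Z/2.
  H_2: rank ker ∂_2 − rank ∂_3 = (12 − 12) − 0 = 0, and there is no ∂_3, so H_2 = 0.

As a check, the Euler characteristic is 10 − 21 + 12 = 1, which agrees with 2 − 1 + 0 = 1.
(K is a triangulation of the disjoint union of the circle S^1 and the real projective plane RP^2.)

H_0 = Z^2,  H_1 = Z ⊕ Z/2,  H_2 = 0.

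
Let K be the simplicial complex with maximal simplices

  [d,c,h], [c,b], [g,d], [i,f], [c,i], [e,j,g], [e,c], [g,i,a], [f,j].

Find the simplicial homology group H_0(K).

H_0 = Z.

Take the total order a < b < c < d < e < f < g < h < i < j on the vertex set. Then K (dimension 2) consists of the simplices:

  0-simplices (10): a, b, c, d, e, f, g, h, i, j
  1-simplices (15): ag, ai, bc, cd, ce, ch, ci, dg, dh, eg, ej, fi, fj, gi, gj
  2-simplices (3): agi, cdh, egj

Hence C_0 ≅ Z^10, C_1 ≅ Z^15, C_2 ≅ Z^3.

∂_1: C_1 → C_0 is given by ∂[p,q] = [q] − [p].
As a 10×15 matrix over Z this has rank 9, with invariant factors (1,1,1,1,1,1,1,1,1).

The boundary map ∂_2: C_2 → C_1 maps a triangle to the signed sum of its edges. For instance
  ∂egj = gj − ej + eg,
  ∂cdh = dh − ch + cd.
As a 15×3 matrix over Z this has rank 3, with invariant factors (1,1,1).

From H_k ≅ ker(∂_k) / im(∂_{k+1}) we obtain:

  H_0: rank C_0 − rank ∂_1 = 10 − 9 = 1, and the invariant factors of ∂_1 are all 1, so H_0 = Z.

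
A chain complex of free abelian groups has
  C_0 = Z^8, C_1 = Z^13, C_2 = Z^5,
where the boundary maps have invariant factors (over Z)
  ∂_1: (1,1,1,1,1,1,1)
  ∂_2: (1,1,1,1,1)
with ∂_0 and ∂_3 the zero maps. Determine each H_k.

H_0 ≅ Z,  H_1 ≅ Z,  H_2 = 0.

H_0: b_0 = 8 − 0 − 7 = 1; torsion from ∂_1 factors > 1: none. So H_0 ≅ Z.
H_1: b_1 = 13 − 7 − 5 = 1; torsion from ∂_2 factors > 1: none. So H_1 ≅ Z.
H_2: b_2 = 5 − 5 − 0 = 0; torsion from ∂_3 factors > 1: none. So H_2 ≅ 0.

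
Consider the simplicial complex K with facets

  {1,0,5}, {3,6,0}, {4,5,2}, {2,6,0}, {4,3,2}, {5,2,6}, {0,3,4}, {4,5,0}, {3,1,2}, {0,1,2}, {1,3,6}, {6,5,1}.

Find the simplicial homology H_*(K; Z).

Fix the vertex order 0 < 1 < 2 < 3 < 4 < 5 < 6 and write every simplex with vertices in increasing order. Then dim K = 2 and the simplices of K are:

  0-simplices (7): [0], [1], [2], [3], [4], [5], [6]
  1-simplices (18): [0,1], [0,2], [0,3], [0,4], [0,5], [0,6], [1,2], [1,3], [1,5], [1,6], [2,3], [2,4], [2,5], [2,6], [3,4], [3,6], [4,5], [5,6]
  2-simplices (12): [0,1,2], [0,1,5], [0,2,6], [0,3,4], [0,3,6], [0,4,5], [1,2,3], [1,3,6], [1,5,6], [2,3,4], [2,4,5], [2,5,6]

Hence C_0 ≅ Z^7, C_1 ≅ Z^18, C_2 ≅ Z^12.

Boundary ∂_1: C_1 → C_0 sends each edge [p,q] (with p < q) to q − p. For instance
  ∂[3,4] = [4] − [3].
As a 7×18 matrix over Z this has rank 6, with invariant factors (1,1,1,1,1,1).

Boundary ∂_2: C_2 → C_1 maps a triangle to the signed sum of its edges. For instance
  ∂[1,5,6] = [5,6] − [1,6] + [1,5],
  ∂[0,3,4] = [3,4] − [0,4] + [0,3].
The 18×12 boundary matrix has rank 12 and Smith normal form diag(1,1,1,1,1,1,1,1,1,1,1,2).

Reading off H_k = ker ∂_k / im ∂_{k+1}:

  H_0: rank C_0 − rank ∂_1 = 7 − 6 = 1, and the invariant factors of ∂_1 are all 1, so H_0 ≅ Z.
  H_1: rank ker ∂_1 − rank ∂_2 = (18 − 6) − 12 = 0, and ∂_2 has invariant factor 2 > 1, so H_1 ≅ Z_2.
  H_2: rank ker ∂_2 − rank ∂_3 = (12 − 12) − 0 = 0, and there is no ∂_3, so H_2 ≅ 0.

As a check, the Euler characteristic is 7 − 18 + 12 = 1, which agrees with 1 − 0 + 0 = 1.
(K is a triangulation of the real projective plane RP^2.)

H_0 ≅ Z,  H_1 ≅ Z_2,  H_2 = 0.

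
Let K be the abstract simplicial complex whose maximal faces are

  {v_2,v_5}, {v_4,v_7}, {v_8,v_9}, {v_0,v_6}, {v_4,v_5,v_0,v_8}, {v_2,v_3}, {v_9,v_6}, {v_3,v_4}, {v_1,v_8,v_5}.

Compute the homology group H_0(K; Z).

Order the vertices as v_0 < v_1 < v_2 < v_3 < v_4 < v_5 < v_6 < v_7 < v_8 < v_9. Listing each simplex with vertices in this order, K has dimension 3 with simplices:

  0-simplices (10): [v_0], [v_1], [v_2], [v_3], [v_4], [v_5], [v_6], [v_7], [v_8], [v_9]
  1-simplices (15): (15 of them)
  2-simplices (5): [v_0,v_4,v_5], [v_0,v_4,v_8], [v_0,v_5,v_8], [v_1,v_5,v_8], [v_4,v_5,v_8]
  3-simplices (1): [v_0,v_4,v_5,v_8]

so the chain groups are C_0 ≅ Z^10, C_1 ≅ Z^15, C_2 ≅ Z^5, C_3 ≅ Z^1.

The boundary map ∂_1: C_1 → C_0 maps an edge to its endpoints' difference, ∂[p,q] = q − p.
This gives a 10×15 integer matrix of rank 9; reducing to Smith normal form yields diagonal entries (1,1,1,1,1,1,1,1,1).

The boundary map ∂_2: C_2 → C_1 acts by ∂[p,q,r] = [q,r] − [p,r] + [p,q]. For instance
  ∂[v_1,v_5,v_8] = [v_5,v_8] − [v_1,v_8] + [v_1,v_5],
  ∂[v_0,v_5,v_8] = [v_5,v_8] − [v_0,v_8] + [v_0,v_5].
This gives a 15×5 integer matrix of rank 4; reducing to Smith normal form yields diagonal entries (1,1,1,1).

Boundary ∂_3: C_3 → C_2 sends each 3-simplex σ to the alternating sum Σ_i (−1)^i (σ with its i-th vertex removed). For instance
  ∂[v_0,v_4,v_5,v_8] = [v_4,v_5,v_8] − [v_0,v_5,v_8] + [v_0,v_4,v_8] − [v_0,v_4,v_5].
As a 5×1 matrix over Z this has rank 1, with invariant factors (1).

From H_k ≅ ker(∂_k) / im(∂_{k+1}) we obtain:

  H_0: rank C_0 − rank ∂_1 = 10 − 9 = 1, and the invariant factors of ∂_1 are all 1, so H_0 ≅ Z.

H_0 = Z.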